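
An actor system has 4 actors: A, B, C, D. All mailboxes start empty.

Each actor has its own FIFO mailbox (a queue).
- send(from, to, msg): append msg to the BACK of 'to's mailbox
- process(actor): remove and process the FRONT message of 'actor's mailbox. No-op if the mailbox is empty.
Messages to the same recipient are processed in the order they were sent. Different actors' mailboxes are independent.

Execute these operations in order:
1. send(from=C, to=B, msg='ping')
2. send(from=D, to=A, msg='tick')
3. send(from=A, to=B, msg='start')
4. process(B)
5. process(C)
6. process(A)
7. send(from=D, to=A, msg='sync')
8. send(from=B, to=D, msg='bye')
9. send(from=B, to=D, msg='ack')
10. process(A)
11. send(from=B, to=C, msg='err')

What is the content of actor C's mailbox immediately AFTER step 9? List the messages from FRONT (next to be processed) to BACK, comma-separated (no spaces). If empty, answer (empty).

After 1 (send(from=C, to=B, msg='ping')): A:[] B:[ping] C:[] D:[]
After 2 (send(from=D, to=A, msg='tick')): A:[tick] B:[ping] C:[] D:[]
After 3 (send(from=A, to=B, msg='start')): A:[tick] B:[ping,start] C:[] D:[]
After 4 (process(B)): A:[tick] B:[start] C:[] D:[]
After 5 (process(C)): A:[tick] B:[start] C:[] D:[]
After 6 (process(A)): A:[] B:[start] C:[] D:[]
After 7 (send(from=D, to=A, msg='sync')): A:[sync] B:[start] C:[] D:[]
After 8 (send(from=B, to=D, msg='bye')): A:[sync] B:[start] C:[] D:[bye]
After 9 (send(from=B, to=D, msg='ack')): A:[sync] B:[start] C:[] D:[bye,ack]

(empty)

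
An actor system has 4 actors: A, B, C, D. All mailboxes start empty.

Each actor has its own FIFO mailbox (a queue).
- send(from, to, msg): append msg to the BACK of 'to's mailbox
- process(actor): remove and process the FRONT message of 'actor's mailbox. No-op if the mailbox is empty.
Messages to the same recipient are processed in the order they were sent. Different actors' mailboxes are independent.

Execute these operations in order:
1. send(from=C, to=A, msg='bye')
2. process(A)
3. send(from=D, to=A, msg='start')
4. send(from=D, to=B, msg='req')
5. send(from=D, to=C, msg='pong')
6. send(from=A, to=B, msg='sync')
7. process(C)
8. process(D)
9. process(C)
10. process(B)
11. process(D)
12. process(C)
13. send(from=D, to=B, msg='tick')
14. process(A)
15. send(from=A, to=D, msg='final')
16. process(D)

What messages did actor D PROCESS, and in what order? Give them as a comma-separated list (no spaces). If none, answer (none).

Answer: final

Derivation:
After 1 (send(from=C, to=A, msg='bye')): A:[bye] B:[] C:[] D:[]
After 2 (process(A)): A:[] B:[] C:[] D:[]
After 3 (send(from=D, to=A, msg='start')): A:[start] B:[] C:[] D:[]
After 4 (send(from=D, to=B, msg='req')): A:[start] B:[req] C:[] D:[]
After 5 (send(from=D, to=C, msg='pong')): A:[start] B:[req] C:[pong] D:[]
After 6 (send(from=A, to=B, msg='sync')): A:[start] B:[req,sync] C:[pong] D:[]
After 7 (process(C)): A:[start] B:[req,sync] C:[] D:[]
After 8 (process(D)): A:[start] B:[req,sync] C:[] D:[]
After 9 (process(C)): A:[start] B:[req,sync] C:[] D:[]
After 10 (process(B)): A:[start] B:[sync] C:[] D:[]
After 11 (process(D)): A:[start] B:[sync] C:[] D:[]
After 12 (process(C)): A:[start] B:[sync] C:[] D:[]
After 13 (send(from=D, to=B, msg='tick')): A:[start] B:[sync,tick] C:[] D:[]
After 14 (process(A)): A:[] B:[sync,tick] C:[] D:[]
After 15 (send(from=A, to=D, msg='final')): A:[] B:[sync,tick] C:[] D:[final]
After 16 (process(D)): A:[] B:[sync,tick] C:[] D:[]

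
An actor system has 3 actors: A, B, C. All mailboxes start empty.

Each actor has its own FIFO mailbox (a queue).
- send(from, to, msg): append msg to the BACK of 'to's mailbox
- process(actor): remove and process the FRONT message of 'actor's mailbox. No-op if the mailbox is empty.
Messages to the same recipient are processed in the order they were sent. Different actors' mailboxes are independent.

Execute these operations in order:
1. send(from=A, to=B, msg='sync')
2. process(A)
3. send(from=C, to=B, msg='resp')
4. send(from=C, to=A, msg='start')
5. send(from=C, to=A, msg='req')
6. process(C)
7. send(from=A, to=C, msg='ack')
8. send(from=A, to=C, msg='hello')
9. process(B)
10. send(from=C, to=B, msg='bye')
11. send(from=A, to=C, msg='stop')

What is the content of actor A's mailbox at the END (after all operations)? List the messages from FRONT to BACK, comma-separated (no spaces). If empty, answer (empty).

Answer: start,req

Derivation:
After 1 (send(from=A, to=B, msg='sync')): A:[] B:[sync] C:[]
After 2 (process(A)): A:[] B:[sync] C:[]
After 3 (send(from=C, to=B, msg='resp')): A:[] B:[sync,resp] C:[]
After 4 (send(from=C, to=A, msg='start')): A:[start] B:[sync,resp] C:[]
After 5 (send(from=C, to=A, msg='req')): A:[start,req] B:[sync,resp] C:[]
After 6 (process(C)): A:[start,req] B:[sync,resp] C:[]
After 7 (send(from=A, to=C, msg='ack')): A:[start,req] B:[sync,resp] C:[ack]
After 8 (send(from=A, to=C, msg='hello')): A:[start,req] B:[sync,resp] C:[ack,hello]
After 9 (process(B)): A:[start,req] B:[resp] C:[ack,hello]
After 10 (send(from=C, to=B, msg='bye')): A:[start,req] B:[resp,bye] C:[ack,hello]
After 11 (send(from=A, to=C, msg='stop')): A:[start,req] B:[resp,bye] C:[ack,hello,stop]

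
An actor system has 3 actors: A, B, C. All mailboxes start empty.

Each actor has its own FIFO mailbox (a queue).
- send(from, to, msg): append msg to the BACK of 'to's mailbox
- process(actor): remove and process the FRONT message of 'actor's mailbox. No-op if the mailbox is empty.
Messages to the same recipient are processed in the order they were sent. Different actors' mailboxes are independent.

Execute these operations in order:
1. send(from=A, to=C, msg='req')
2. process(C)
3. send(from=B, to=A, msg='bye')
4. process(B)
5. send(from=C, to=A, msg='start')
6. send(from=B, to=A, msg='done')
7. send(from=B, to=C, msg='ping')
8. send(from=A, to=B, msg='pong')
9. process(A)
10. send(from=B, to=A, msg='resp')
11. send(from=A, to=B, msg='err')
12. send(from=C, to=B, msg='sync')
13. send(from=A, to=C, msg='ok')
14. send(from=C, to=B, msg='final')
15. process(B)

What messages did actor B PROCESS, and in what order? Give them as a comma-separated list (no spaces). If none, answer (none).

Answer: pong

Derivation:
After 1 (send(from=A, to=C, msg='req')): A:[] B:[] C:[req]
After 2 (process(C)): A:[] B:[] C:[]
After 3 (send(from=B, to=A, msg='bye')): A:[bye] B:[] C:[]
After 4 (process(B)): A:[bye] B:[] C:[]
After 5 (send(from=C, to=A, msg='start')): A:[bye,start] B:[] C:[]
After 6 (send(from=B, to=A, msg='done')): A:[bye,start,done] B:[] C:[]
After 7 (send(from=B, to=C, msg='ping')): A:[bye,start,done] B:[] C:[ping]
After 8 (send(from=A, to=B, msg='pong')): A:[bye,start,done] B:[pong] C:[ping]
After 9 (process(A)): A:[start,done] B:[pong] C:[ping]
After 10 (send(from=B, to=A, msg='resp')): A:[start,done,resp] B:[pong] C:[ping]
After 11 (send(from=A, to=B, msg='err')): A:[start,done,resp] B:[pong,err] C:[ping]
After 12 (send(from=C, to=B, msg='sync')): A:[start,done,resp] B:[pong,err,sync] C:[ping]
After 13 (send(from=A, to=C, msg='ok')): A:[start,done,resp] B:[pong,err,sync] C:[ping,ok]
After 14 (send(from=C, to=B, msg='final')): A:[start,done,resp] B:[pong,err,sync,final] C:[ping,ok]
After 15 (process(B)): A:[start,done,resp] B:[err,sync,final] C:[ping,ok]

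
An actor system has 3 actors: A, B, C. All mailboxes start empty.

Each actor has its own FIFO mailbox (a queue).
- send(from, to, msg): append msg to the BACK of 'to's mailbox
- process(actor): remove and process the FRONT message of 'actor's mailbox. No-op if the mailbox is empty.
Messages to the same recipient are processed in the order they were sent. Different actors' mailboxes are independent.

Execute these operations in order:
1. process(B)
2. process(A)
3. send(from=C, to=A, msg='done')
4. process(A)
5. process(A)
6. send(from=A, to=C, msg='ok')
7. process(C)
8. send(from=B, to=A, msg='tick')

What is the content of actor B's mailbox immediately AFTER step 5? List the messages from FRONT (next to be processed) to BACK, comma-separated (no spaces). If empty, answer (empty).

After 1 (process(B)): A:[] B:[] C:[]
After 2 (process(A)): A:[] B:[] C:[]
After 3 (send(from=C, to=A, msg='done')): A:[done] B:[] C:[]
After 4 (process(A)): A:[] B:[] C:[]
After 5 (process(A)): A:[] B:[] C:[]

(empty)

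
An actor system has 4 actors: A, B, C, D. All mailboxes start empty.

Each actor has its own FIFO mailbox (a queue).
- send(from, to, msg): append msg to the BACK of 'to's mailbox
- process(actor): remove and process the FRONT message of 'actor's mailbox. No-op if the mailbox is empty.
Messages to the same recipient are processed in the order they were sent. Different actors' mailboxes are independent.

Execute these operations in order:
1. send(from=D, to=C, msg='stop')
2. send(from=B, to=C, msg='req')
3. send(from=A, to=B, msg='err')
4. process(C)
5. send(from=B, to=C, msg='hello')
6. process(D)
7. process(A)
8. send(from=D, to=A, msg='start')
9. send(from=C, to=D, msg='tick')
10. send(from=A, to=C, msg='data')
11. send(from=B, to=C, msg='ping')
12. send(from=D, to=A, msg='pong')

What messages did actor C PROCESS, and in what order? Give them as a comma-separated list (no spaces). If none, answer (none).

After 1 (send(from=D, to=C, msg='stop')): A:[] B:[] C:[stop] D:[]
After 2 (send(from=B, to=C, msg='req')): A:[] B:[] C:[stop,req] D:[]
After 3 (send(from=A, to=B, msg='err')): A:[] B:[err] C:[stop,req] D:[]
After 4 (process(C)): A:[] B:[err] C:[req] D:[]
After 5 (send(from=B, to=C, msg='hello')): A:[] B:[err] C:[req,hello] D:[]
After 6 (process(D)): A:[] B:[err] C:[req,hello] D:[]
After 7 (process(A)): A:[] B:[err] C:[req,hello] D:[]
After 8 (send(from=D, to=A, msg='start')): A:[start] B:[err] C:[req,hello] D:[]
After 9 (send(from=C, to=D, msg='tick')): A:[start] B:[err] C:[req,hello] D:[tick]
After 10 (send(from=A, to=C, msg='data')): A:[start] B:[err] C:[req,hello,data] D:[tick]
After 11 (send(from=B, to=C, msg='ping')): A:[start] B:[err] C:[req,hello,data,ping] D:[tick]
After 12 (send(from=D, to=A, msg='pong')): A:[start,pong] B:[err] C:[req,hello,data,ping] D:[tick]

Answer: stop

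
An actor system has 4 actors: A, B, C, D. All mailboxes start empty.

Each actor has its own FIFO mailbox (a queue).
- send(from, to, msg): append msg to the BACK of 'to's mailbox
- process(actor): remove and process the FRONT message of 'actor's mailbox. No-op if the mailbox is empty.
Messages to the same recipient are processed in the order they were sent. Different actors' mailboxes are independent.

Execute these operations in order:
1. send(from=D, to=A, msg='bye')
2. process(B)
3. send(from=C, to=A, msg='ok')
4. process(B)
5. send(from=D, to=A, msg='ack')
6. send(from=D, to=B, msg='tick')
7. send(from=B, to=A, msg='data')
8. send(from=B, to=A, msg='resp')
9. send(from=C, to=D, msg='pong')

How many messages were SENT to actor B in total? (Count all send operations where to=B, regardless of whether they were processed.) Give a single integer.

After 1 (send(from=D, to=A, msg='bye')): A:[bye] B:[] C:[] D:[]
After 2 (process(B)): A:[bye] B:[] C:[] D:[]
After 3 (send(from=C, to=A, msg='ok')): A:[bye,ok] B:[] C:[] D:[]
After 4 (process(B)): A:[bye,ok] B:[] C:[] D:[]
After 5 (send(from=D, to=A, msg='ack')): A:[bye,ok,ack] B:[] C:[] D:[]
After 6 (send(from=D, to=B, msg='tick')): A:[bye,ok,ack] B:[tick] C:[] D:[]
After 7 (send(from=B, to=A, msg='data')): A:[bye,ok,ack,data] B:[tick] C:[] D:[]
After 8 (send(from=B, to=A, msg='resp')): A:[bye,ok,ack,data,resp] B:[tick] C:[] D:[]
After 9 (send(from=C, to=D, msg='pong')): A:[bye,ok,ack,data,resp] B:[tick] C:[] D:[pong]

Answer: 1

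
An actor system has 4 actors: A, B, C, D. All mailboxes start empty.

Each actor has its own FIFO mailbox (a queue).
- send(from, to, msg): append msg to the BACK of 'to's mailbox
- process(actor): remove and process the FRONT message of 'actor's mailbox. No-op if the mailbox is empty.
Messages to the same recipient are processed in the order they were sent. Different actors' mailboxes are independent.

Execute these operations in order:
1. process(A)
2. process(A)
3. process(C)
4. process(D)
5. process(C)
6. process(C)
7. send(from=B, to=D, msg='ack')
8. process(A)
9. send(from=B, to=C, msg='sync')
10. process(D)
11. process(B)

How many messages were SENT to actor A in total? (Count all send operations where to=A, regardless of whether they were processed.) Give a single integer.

Answer: 0

Derivation:
After 1 (process(A)): A:[] B:[] C:[] D:[]
After 2 (process(A)): A:[] B:[] C:[] D:[]
After 3 (process(C)): A:[] B:[] C:[] D:[]
After 4 (process(D)): A:[] B:[] C:[] D:[]
After 5 (process(C)): A:[] B:[] C:[] D:[]
After 6 (process(C)): A:[] B:[] C:[] D:[]
After 7 (send(from=B, to=D, msg='ack')): A:[] B:[] C:[] D:[ack]
After 8 (process(A)): A:[] B:[] C:[] D:[ack]
After 9 (send(from=B, to=C, msg='sync')): A:[] B:[] C:[sync] D:[ack]
After 10 (process(D)): A:[] B:[] C:[sync] D:[]
After 11 (process(B)): A:[] B:[] C:[sync] D:[]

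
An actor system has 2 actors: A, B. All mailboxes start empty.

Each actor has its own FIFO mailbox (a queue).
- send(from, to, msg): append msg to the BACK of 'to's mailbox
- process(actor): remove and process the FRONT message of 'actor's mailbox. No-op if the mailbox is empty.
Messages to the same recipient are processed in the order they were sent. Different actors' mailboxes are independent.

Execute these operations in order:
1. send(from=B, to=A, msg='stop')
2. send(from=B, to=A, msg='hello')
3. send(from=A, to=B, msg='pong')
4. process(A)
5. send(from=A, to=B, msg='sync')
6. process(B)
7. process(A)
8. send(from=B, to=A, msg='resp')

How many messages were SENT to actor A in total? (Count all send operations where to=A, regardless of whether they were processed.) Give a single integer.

After 1 (send(from=B, to=A, msg='stop')): A:[stop] B:[]
After 2 (send(from=B, to=A, msg='hello')): A:[stop,hello] B:[]
After 3 (send(from=A, to=B, msg='pong')): A:[stop,hello] B:[pong]
After 4 (process(A)): A:[hello] B:[pong]
After 5 (send(from=A, to=B, msg='sync')): A:[hello] B:[pong,sync]
After 6 (process(B)): A:[hello] B:[sync]
After 7 (process(A)): A:[] B:[sync]
After 8 (send(from=B, to=A, msg='resp')): A:[resp] B:[sync]

Answer: 3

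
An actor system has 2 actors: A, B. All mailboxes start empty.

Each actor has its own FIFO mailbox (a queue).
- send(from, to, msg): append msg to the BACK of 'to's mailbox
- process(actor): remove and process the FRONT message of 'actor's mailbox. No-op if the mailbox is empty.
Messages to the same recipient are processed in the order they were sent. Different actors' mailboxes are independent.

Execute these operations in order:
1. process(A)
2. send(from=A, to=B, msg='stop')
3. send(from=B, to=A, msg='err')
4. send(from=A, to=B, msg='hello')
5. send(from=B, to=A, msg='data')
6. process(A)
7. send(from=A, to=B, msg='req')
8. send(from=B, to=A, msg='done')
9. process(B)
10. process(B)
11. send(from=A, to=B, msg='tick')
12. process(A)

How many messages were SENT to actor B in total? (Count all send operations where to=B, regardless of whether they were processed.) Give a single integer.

Answer: 4

Derivation:
After 1 (process(A)): A:[] B:[]
After 2 (send(from=A, to=B, msg='stop')): A:[] B:[stop]
After 3 (send(from=B, to=A, msg='err')): A:[err] B:[stop]
After 4 (send(from=A, to=B, msg='hello')): A:[err] B:[stop,hello]
After 5 (send(from=B, to=A, msg='data')): A:[err,data] B:[stop,hello]
After 6 (process(A)): A:[data] B:[stop,hello]
After 7 (send(from=A, to=B, msg='req')): A:[data] B:[stop,hello,req]
After 8 (send(from=B, to=A, msg='done')): A:[data,done] B:[stop,hello,req]
After 9 (process(B)): A:[data,done] B:[hello,req]
After 10 (process(B)): A:[data,done] B:[req]
After 11 (send(from=A, to=B, msg='tick')): A:[data,done] B:[req,tick]
After 12 (process(A)): A:[done] B:[req,tick]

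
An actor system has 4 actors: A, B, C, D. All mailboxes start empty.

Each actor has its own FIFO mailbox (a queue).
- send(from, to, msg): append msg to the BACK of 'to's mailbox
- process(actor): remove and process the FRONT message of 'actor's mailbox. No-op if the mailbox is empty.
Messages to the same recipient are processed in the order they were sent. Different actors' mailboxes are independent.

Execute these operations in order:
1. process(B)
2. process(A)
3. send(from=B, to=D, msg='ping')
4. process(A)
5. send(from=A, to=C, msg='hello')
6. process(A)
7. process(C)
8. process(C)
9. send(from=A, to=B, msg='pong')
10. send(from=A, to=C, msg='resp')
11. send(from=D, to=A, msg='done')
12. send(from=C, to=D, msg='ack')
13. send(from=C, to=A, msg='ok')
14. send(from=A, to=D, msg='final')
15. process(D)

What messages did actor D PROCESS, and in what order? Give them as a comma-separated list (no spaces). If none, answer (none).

After 1 (process(B)): A:[] B:[] C:[] D:[]
After 2 (process(A)): A:[] B:[] C:[] D:[]
After 3 (send(from=B, to=D, msg='ping')): A:[] B:[] C:[] D:[ping]
After 4 (process(A)): A:[] B:[] C:[] D:[ping]
After 5 (send(from=A, to=C, msg='hello')): A:[] B:[] C:[hello] D:[ping]
After 6 (process(A)): A:[] B:[] C:[hello] D:[ping]
After 7 (process(C)): A:[] B:[] C:[] D:[ping]
After 8 (process(C)): A:[] B:[] C:[] D:[ping]
After 9 (send(from=A, to=B, msg='pong')): A:[] B:[pong] C:[] D:[ping]
After 10 (send(from=A, to=C, msg='resp')): A:[] B:[pong] C:[resp] D:[ping]
After 11 (send(from=D, to=A, msg='done')): A:[done] B:[pong] C:[resp] D:[ping]
After 12 (send(from=C, to=D, msg='ack')): A:[done] B:[pong] C:[resp] D:[ping,ack]
After 13 (send(from=C, to=A, msg='ok')): A:[done,ok] B:[pong] C:[resp] D:[ping,ack]
After 14 (send(from=A, to=D, msg='final')): A:[done,ok] B:[pong] C:[resp] D:[ping,ack,final]
After 15 (process(D)): A:[done,ok] B:[pong] C:[resp] D:[ack,final]

Answer: ping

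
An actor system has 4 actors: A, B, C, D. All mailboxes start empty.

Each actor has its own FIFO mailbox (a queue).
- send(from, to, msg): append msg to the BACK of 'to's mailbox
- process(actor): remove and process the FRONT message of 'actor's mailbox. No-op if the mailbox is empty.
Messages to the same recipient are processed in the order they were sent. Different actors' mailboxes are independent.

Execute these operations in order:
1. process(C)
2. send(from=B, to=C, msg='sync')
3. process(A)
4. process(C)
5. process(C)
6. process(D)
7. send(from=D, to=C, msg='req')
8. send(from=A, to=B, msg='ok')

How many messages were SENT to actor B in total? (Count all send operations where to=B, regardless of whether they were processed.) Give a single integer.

After 1 (process(C)): A:[] B:[] C:[] D:[]
After 2 (send(from=B, to=C, msg='sync')): A:[] B:[] C:[sync] D:[]
After 3 (process(A)): A:[] B:[] C:[sync] D:[]
After 4 (process(C)): A:[] B:[] C:[] D:[]
After 5 (process(C)): A:[] B:[] C:[] D:[]
After 6 (process(D)): A:[] B:[] C:[] D:[]
After 7 (send(from=D, to=C, msg='req')): A:[] B:[] C:[req] D:[]
After 8 (send(from=A, to=B, msg='ok')): A:[] B:[ok] C:[req] D:[]

Answer: 1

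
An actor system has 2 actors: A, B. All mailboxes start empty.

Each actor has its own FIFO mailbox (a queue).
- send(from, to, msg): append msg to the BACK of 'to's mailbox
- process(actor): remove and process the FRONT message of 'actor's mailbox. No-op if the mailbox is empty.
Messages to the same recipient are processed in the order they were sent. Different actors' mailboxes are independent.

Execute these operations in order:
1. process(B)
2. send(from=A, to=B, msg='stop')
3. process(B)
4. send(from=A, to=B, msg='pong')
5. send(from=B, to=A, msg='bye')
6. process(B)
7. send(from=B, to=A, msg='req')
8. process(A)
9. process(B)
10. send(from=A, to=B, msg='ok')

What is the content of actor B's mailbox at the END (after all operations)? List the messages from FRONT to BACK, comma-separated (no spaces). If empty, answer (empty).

Answer: ok

Derivation:
After 1 (process(B)): A:[] B:[]
After 2 (send(from=A, to=B, msg='stop')): A:[] B:[stop]
After 3 (process(B)): A:[] B:[]
After 4 (send(from=A, to=B, msg='pong')): A:[] B:[pong]
After 5 (send(from=B, to=A, msg='bye')): A:[bye] B:[pong]
After 6 (process(B)): A:[bye] B:[]
After 7 (send(from=B, to=A, msg='req')): A:[bye,req] B:[]
After 8 (process(A)): A:[req] B:[]
After 9 (process(B)): A:[req] B:[]
After 10 (send(from=A, to=B, msg='ok')): A:[req] B:[ok]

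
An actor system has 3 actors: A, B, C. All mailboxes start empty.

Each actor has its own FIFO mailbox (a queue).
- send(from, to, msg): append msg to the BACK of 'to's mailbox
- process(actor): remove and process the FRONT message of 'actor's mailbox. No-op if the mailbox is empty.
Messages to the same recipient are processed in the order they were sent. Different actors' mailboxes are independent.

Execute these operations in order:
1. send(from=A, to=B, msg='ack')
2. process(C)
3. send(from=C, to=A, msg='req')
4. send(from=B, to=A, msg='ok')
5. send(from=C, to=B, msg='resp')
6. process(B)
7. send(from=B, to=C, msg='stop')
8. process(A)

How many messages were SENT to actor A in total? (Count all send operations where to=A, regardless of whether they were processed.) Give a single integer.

After 1 (send(from=A, to=B, msg='ack')): A:[] B:[ack] C:[]
After 2 (process(C)): A:[] B:[ack] C:[]
After 3 (send(from=C, to=A, msg='req')): A:[req] B:[ack] C:[]
After 4 (send(from=B, to=A, msg='ok')): A:[req,ok] B:[ack] C:[]
After 5 (send(from=C, to=B, msg='resp')): A:[req,ok] B:[ack,resp] C:[]
After 6 (process(B)): A:[req,ok] B:[resp] C:[]
After 7 (send(from=B, to=C, msg='stop')): A:[req,ok] B:[resp] C:[stop]
After 8 (process(A)): A:[ok] B:[resp] C:[stop]

Answer: 2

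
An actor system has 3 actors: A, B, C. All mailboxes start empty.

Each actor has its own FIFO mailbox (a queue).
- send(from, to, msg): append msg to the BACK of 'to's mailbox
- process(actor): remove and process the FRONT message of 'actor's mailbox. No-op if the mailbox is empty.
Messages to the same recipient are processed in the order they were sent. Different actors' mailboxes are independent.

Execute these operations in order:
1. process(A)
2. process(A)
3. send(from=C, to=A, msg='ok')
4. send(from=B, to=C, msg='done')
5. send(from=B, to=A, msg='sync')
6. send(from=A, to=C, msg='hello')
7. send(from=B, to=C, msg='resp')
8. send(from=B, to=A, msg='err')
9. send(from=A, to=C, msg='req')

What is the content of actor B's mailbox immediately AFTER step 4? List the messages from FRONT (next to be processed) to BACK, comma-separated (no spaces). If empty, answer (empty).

After 1 (process(A)): A:[] B:[] C:[]
After 2 (process(A)): A:[] B:[] C:[]
After 3 (send(from=C, to=A, msg='ok')): A:[ok] B:[] C:[]
After 4 (send(from=B, to=C, msg='done')): A:[ok] B:[] C:[done]

(empty)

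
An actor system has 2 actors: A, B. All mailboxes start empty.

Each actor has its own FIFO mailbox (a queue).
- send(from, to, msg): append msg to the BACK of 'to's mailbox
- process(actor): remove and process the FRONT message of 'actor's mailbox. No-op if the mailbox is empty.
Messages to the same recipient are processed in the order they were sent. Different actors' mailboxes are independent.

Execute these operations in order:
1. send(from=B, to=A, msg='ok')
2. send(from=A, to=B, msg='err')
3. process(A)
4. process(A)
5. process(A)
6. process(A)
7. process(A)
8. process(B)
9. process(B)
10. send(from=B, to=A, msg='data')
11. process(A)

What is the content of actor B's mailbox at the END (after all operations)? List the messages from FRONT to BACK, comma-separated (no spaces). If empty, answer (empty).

Answer: (empty)

Derivation:
After 1 (send(from=B, to=A, msg='ok')): A:[ok] B:[]
After 2 (send(from=A, to=B, msg='err')): A:[ok] B:[err]
After 3 (process(A)): A:[] B:[err]
After 4 (process(A)): A:[] B:[err]
After 5 (process(A)): A:[] B:[err]
After 6 (process(A)): A:[] B:[err]
After 7 (process(A)): A:[] B:[err]
After 8 (process(B)): A:[] B:[]
After 9 (process(B)): A:[] B:[]
After 10 (send(from=B, to=A, msg='data')): A:[data] B:[]
After 11 (process(A)): A:[] B:[]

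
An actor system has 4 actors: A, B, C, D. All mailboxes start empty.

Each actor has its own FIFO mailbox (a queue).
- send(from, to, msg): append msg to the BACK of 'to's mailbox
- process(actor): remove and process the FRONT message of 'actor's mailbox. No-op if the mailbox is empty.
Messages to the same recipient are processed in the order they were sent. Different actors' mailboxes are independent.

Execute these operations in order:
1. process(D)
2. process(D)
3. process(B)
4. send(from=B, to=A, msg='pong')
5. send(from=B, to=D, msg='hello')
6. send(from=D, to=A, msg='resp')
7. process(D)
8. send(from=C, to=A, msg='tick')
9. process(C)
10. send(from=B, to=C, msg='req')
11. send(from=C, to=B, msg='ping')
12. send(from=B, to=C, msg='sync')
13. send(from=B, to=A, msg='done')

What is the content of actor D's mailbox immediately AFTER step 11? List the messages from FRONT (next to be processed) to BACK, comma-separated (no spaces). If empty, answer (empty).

After 1 (process(D)): A:[] B:[] C:[] D:[]
After 2 (process(D)): A:[] B:[] C:[] D:[]
After 3 (process(B)): A:[] B:[] C:[] D:[]
After 4 (send(from=B, to=A, msg='pong')): A:[pong] B:[] C:[] D:[]
After 5 (send(from=B, to=D, msg='hello')): A:[pong] B:[] C:[] D:[hello]
After 6 (send(from=D, to=A, msg='resp')): A:[pong,resp] B:[] C:[] D:[hello]
After 7 (process(D)): A:[pong,resp] B:[] C:[] D:[]
After 8 (send(from=C, to=A, msg='tick')): A:[pong,resp,tick] B:[] C:[] D:[]
After 9 (process(C)): A:[pong,resp,tick] B:[] C:[] D:[]
After 10 (send(from=B, to=C, msg='req')): A:[pong,resp,tick] B:[] C:[req] D:[]
After 11 (send(from=C, to=B, msg='ping')): A:[pong,resp,tick] B:[ping] C:[req] D:[]

(empty)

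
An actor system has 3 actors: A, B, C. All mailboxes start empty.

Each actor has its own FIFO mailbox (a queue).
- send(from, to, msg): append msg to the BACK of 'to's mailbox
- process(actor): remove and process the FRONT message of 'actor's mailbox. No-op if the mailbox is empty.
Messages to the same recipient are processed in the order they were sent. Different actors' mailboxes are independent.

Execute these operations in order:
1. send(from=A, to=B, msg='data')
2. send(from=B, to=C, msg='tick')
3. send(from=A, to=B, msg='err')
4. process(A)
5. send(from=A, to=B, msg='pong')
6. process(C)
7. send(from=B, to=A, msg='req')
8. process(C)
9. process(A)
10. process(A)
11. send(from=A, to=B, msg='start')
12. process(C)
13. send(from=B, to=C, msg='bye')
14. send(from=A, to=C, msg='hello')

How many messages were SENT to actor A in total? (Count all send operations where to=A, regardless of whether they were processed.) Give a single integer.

After 1 (send(from=A, to=B, msg='data')): A:[] B:[data] C:[]
After 2 (send(from=B, to=C, msg='tick')): A:[] B:[data] C:[tick]
After 3 (send(from=A, to=B, msg='err')): A:[] B:[data,err] C:[tick]
After 4 (process(A)): A:[] B:[data,err] C:[tick]
After 5 (send(from=A, to=B, msg='pong')): A:[] B:[data,err,pong] C:[tick]
After 6 (process(C)): A:[] B:[data,err,pong] C:[]
After 7 (send(from=B, to=A, msg='req')): A:[req] B:[data,err,pong] C:[]
After 8 (process(C)): A:[req] B:[data,err,pong] C:[]
After 9 (process(A)): A:[] B:[data,err,pong] C:[]
After 10 (process(A)): A:[] B:[data,err,pong] C:[]
After 11 (send(from=A, to=B, msg='start')): A:[] B:[data,err,pong,start] C:[]
After 12 (process(C)): A:[] B:[data,err,pong,start] C:[]
After 13 (send(from=B, to=C, msg='bye')): A:[] B:[data,err,pong,start] C:[bye]
After 14 (send(from=A, to=C, msg='hello')): A:[] B:[data,err,pong,start] C:[bye,hello]

Answer: 1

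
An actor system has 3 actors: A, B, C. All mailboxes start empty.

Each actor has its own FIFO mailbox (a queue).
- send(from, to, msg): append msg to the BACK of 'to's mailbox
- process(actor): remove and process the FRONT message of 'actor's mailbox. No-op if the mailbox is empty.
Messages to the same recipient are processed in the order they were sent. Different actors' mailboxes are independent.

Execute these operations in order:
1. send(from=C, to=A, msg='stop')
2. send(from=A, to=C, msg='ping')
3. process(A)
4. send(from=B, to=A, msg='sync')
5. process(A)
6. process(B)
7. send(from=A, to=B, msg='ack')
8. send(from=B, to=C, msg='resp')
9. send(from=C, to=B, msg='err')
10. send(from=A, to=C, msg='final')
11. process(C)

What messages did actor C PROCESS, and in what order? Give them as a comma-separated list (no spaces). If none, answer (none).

After 1 (send(from=C, to=A, msg='stop')): A:[stop] B:[] C:[]
After 2 (send(from=A, to=C, msg='ping')): A:[stop] B:[] C:[ping]
After 3 (process(A)): A:[] B:[] C:[ping]
After 4 (send(from=B, to=A, msg='sync')): A:[sync] B:[] C:[ping]
After 5 (process(A)): A:[] B:[] C:[ping]
After 6 (process(B)): A:[] B:[] C:[ping]
After 7 (send(from=A, to=B, msg='ack')): A:[] B:[ack] C:[ping]
After 8 (send(from=B, to=C, msg='resp')): A:[] B:[ack] C:[ping,resp]
After 9 (send(from=C, to=B, msg='err')): A:[] B:[ack,err] C:[ping,resp]
After 10 (send(from=A, to=C, msg='final')): A:[] B:[ack,err] C:[ping,resp,final]
After 11 (process(C)): A:[] B:[ack,err] C:[resp,final]

Answer: ping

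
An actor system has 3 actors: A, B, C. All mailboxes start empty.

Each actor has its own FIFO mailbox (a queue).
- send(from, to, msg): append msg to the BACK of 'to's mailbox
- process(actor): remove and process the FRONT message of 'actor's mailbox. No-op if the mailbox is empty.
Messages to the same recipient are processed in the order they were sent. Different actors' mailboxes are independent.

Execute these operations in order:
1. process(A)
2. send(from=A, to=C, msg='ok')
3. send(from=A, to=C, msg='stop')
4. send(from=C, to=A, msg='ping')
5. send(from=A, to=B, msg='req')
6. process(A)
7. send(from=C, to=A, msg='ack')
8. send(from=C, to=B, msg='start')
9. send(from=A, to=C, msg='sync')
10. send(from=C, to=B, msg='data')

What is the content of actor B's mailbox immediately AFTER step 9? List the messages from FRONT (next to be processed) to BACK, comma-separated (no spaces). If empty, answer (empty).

After 1 (process(A)): A:[] B:[] C:[]
After 2 (send(from=A, to=C, msg='ok')): A:[] B:[] C:[ok]
After 3 (send(from=A, to=C, msg='stop')): A:[] B:[] C:[ok,stop]
After 4 (send(from=C, to=A, msg='ping')): A:[ping] B:[] C:[ok,stop]
After 5 (send(from=A, to=B, msg='req')): A:[ping] B:[req] C:[ok,stop]
After 6 (process(A)): A:[] B:[req] C:[ok,stop]
After 7 (send(from=C, to=A, msg='ack')): A:[ack] B:[req] C:[ok,stop]
After 8 (send(from=C, to=B, msg='start')): A:[ack] B:[req,start] C:[ok,stop]
After 9 (send(from=A, to=C, msg='sync')): A:[ack] B:[req,start] C:[ok,stop,sync]

req,start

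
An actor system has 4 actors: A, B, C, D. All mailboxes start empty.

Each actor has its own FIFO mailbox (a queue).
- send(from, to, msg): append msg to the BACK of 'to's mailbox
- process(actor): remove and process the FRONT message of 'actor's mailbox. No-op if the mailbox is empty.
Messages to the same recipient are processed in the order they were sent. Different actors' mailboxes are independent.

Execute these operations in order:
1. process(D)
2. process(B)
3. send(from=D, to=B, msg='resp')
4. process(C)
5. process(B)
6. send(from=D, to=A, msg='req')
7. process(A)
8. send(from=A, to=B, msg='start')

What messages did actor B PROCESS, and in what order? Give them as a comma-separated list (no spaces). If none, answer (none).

After 1 (process(D)): A:[] B:[] C:[] D:[]
After 2 (process(B)): A:[] B:[] C:[] D:[]
After 3 (send(from=D, to=B, msg='resp')): A:[] B:[resp] C:[] D:[]
After 4 (process(C)): A:[] B:[resp] C:[] D:[]
After 5 (process(B)): A:[] B:[] C:[] D:[]
After 6 (send(from=D, to=A, msg='req')): A:[req] B:[] C:[] D:[]
After 7 (process(A)): A:[] B:[] C:[] D:[]
After 8 (send(from=A, to=B, msg='start')): A:[] B:[start] C:[] D:[]

Answer: resp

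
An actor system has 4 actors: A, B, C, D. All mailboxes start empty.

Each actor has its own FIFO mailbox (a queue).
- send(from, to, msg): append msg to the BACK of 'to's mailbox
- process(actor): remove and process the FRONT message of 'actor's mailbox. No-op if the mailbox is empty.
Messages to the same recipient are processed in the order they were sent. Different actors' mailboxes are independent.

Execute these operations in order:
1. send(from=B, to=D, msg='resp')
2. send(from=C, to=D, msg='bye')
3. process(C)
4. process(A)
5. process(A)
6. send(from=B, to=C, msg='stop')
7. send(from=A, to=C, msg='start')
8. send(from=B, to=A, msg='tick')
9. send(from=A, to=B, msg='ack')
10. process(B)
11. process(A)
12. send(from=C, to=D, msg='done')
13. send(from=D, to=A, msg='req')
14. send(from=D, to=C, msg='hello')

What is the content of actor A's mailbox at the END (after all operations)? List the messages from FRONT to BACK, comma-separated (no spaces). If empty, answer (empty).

After 1 (send(from=B, to=D, msg='resp')): A:[] B:[] C:[] D:[resp]
After 2 (send(from=C, to=D, msg='bye')): A:[] B:[] C:[] D:[resp,bye]
After 3 (process(C)): A:[] B:[] C:[] D:[resp,bye]
After 4 (process(A)): A:[] B:[] C:[] D:[resp,bye]
After 5 (process(A)): A:[] B:[] C:[] D:[resp,bye]
After 6 (send(from=B, to=C, msg='stop')): A:[] B:[] C:[stop] D:[resp,bye]
After 7 (send(from=A, to=C, msg='start')): A:[] B:[] C:[stop,start] D:[resp,bye]
After 8 (send(from=B, to=A, msg='tick')): A:[tick] B:[] C:[stop,start] D:[resp,bye]
After 9 (send(from=A, to=B, msg='ack')): A:[tick] B:[ack] C:[stop,start] D:[resp,bye]
After 10 (process(B)): A:[tick] B:[] C:[stop,start] D:[resp,bye]
After 11 (process(A)): A:[] B:[] C:[stop,start] D:[resp,bye]
After 12 (send(from=C, to=D, msg='done')): A:[] B:[] C:[stop,start] D:[resp,bye,done]
After 13 (send(from=D, to=A, msg='req')): A:[req] B:[] C:[stop,start] D:[resp,bye,done]
After 14 (send(from=D, to=C, msg='hello')): A:[req] B:[] C:[stop,start,hello] D:[resp,bye,done]

Answer: req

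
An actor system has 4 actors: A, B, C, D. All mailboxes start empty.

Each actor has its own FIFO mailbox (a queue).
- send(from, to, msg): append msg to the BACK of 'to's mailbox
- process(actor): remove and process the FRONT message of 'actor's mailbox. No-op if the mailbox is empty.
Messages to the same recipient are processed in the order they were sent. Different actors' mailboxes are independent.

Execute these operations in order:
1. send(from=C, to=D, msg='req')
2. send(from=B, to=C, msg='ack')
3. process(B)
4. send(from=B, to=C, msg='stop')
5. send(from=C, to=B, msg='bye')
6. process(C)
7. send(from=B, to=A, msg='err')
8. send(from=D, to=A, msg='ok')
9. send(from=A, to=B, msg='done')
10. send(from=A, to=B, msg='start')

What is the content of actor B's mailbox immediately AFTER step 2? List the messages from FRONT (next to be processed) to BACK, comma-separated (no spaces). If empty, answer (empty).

After 1 (send(from=C, to=D, msg='req')): A:[] B:[] C:[] D:[req]
After 2 (send(from=B, to=C, msg='ack')): A:[] B:[] C:[ack] D:[req]

(empty)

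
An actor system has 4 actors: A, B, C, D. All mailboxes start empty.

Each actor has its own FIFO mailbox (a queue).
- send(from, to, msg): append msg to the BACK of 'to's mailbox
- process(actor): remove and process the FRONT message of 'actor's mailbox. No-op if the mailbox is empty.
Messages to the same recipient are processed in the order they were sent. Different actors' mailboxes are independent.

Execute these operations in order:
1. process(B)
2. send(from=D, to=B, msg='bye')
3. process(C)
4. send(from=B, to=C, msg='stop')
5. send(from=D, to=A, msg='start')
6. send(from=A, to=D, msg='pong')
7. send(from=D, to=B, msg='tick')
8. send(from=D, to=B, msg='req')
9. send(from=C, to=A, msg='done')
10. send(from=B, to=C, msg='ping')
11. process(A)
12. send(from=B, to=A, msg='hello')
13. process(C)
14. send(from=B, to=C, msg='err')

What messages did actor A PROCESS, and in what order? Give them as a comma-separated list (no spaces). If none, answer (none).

After 1 (process(B)): A:[] B:[] C:[] D:[]
After 2 (send(from=D, to=B, msg='bye')): A:[] B:[bye] C:[] D:[]
After 3 (process(C)): A:[] B:[bye] C:[] D:[]
After 4 (send(from=B, to=C, msg='stop')): A:[] B:[bye] C:[stop] D:[]
After 5 (send(from=D, to=A, msg='start')): A:[start] B:[bye] C:[stop] D:[]
After 6 (send(from=A, to=D, msg='pong')): A:[start] B:[bye] C:[stop] D:[pong]
After 7 (send(from=D, to=B, msg='tick')): A:[start] B:[bye,tick] C:[stop] D:[pong]
After 8 (send(from=D, to=B, msg='req')): A:[start] B:[bye,tick,req] C:[stop] D:[pong]
After 9 (send(from=C, to=A, msg='done')): A:[start,done] B:[bye,tick,req] C:[stop] D:[pong]
After 10 (send(from=B, to=C, msg='ping')): A:[start,done] B:[bye,tick,req] C:[stop,ping] D:[pong]
After 11 (process(A)): A:[done] B:[bye,tick,req] C:[stop,ping] D:[pong]
After 12 (send(from=B, to=A, msg='hello')): A:[done,hello] B:[bye,tick,req] C:[stop,ping] D:[pong]
After 13 (process(C)): A:[done,hello] B:[bye,tick,req] C:[ping] D:[pong]
After 14 (send(from=B, to=C, msg='err')): A:[done,hello] B:[bye,tick,req] C:[ping,err] D:[pong]

Answer: start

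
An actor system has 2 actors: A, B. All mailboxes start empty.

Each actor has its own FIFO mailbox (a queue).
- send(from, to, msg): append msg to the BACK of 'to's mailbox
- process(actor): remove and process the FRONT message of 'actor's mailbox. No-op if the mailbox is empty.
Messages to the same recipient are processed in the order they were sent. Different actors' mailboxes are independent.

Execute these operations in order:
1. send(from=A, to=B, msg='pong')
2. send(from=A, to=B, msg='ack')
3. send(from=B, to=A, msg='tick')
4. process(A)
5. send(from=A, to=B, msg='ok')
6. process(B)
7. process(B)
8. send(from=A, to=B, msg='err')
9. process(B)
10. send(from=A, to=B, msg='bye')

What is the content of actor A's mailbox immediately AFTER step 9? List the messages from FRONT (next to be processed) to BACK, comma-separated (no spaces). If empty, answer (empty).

After 1 (send(from=A, to=B, msg='pong')): A:[] B:[pong]
After 2 (send(from=A, to=B, msg='ack')): A:[] B:[pong,ack]
After 3 (send(from=B, to=A, msg='tick')): A:[tick] B:[pong,ack]
After 4 (process(A)): A:[] B:[pong,ack]
After 5 (send(from=A, to=B, msg='ok')): A:[] B:[pong,ack,ok]
After 6 (process(B)): A:[] B:[ack,ok]
After 7 (process(B)): A:[] B:[ok]
After 8 (send(from=A, to=B, msg='err')): A:[] B:[ok,err]
After 9 (process(B)): A:[] B:[err]

(empty)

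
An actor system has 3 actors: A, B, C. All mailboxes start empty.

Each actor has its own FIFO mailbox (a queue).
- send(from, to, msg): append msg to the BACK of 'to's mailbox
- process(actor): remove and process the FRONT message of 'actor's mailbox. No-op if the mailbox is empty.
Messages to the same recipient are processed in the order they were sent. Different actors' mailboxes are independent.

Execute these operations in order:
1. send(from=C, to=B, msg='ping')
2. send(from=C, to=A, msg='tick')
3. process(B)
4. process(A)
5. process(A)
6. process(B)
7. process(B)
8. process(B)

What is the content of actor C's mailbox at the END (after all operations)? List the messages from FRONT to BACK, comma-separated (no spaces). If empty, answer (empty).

Answer: (empty)

Derivation:
After 1 (send(from=C, to=B, msg='ping')): A:[] B:[ping] C:[]
After 2 (send(from=C, to=A, msg='tick')): A:[tick] B:[ping] C:[]
After 3 (process(B)): A:[tick] B:[] C:[]
After 4 (process(A)): A:[] B:[] C:[]
After 5 (process(A)): A:[] B:[] C:[]
After 6 (process(B)): A:[] B:[] C:[]
After 7 (process(B)): A:[] B:[] C:[]
After 8 (process(B)): A:[] B:[] C:[]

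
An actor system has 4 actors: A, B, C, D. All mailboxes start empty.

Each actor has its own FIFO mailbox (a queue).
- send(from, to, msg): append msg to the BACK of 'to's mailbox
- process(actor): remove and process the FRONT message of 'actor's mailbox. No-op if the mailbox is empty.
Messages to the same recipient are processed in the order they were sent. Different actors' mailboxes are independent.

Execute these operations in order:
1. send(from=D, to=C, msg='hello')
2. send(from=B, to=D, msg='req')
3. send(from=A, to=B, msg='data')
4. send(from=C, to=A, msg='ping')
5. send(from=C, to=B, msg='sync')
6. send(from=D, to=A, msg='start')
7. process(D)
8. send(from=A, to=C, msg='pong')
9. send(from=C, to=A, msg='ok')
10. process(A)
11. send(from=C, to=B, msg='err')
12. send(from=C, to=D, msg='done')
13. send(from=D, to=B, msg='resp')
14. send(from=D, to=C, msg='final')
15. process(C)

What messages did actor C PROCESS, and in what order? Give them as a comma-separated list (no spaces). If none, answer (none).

After 1 (send(from=D, to=C, msg='hello')): A:[] B:[] C:[hello] D:[]
After 2 (send(from=B, to=D, msg='req')): A:[] B:[] C:[hello] D:[req]
After 3 (send(from=A, to=B, msg='data')): A:[] B:[data] C:[hello] D:[req]
After 4 (send(from=C, to=A, msg='ping')): A:[ping] B:[data] C:[hello] D:[req]
After 5 (send(from=C, to=B, msg='sync')): A:[ping] B:[data,sync] C:[hello] D:[req]
After 6 (send(from=D, to=A, msg='start')): A:[ping,start] B:[data,sync] C:[hello] D:[req]
After 7 (process(D)): A:[ping,start] B:[data,sync] C:[hello] D:[]
After 8 (send(from=A, to=C, msg='pong')): A:[ping,start] B:[data,sync] C:[hello,pong] D:[]
After 9 (send(from=C, to=A, msg='ok')): A:[ping,start,ok] B:[data,sync] C:[hello,pong] D:[]
After 10 (process(A)): A:[start,ok] B:[data,sync] C:[hello,pong] D:[]
After 11 (send(from=C, to=B, msg='err')): A:[start,ok] B:[data,sync,err] C:[hello,pong] D:[]
After 12 (send(from=C, to=D, msg='done')): A:[start,ok] B:[data,sync,err] C:[hello,pong] D:[done]
After 13 (send(from=D, to=B, msg='resp')): A:[start,ok] B:[data,sync,err,resp] C:[hello,pong] D:[done]
After 14 (send(from=D, to=C, msg='final')): A:[start,ok] B:[data,sync,err,resp] C:[hello,pong,final] D:[done]
After 15 (process(C)): A:[start,ok] B:[data,sync,err,resp] C:[pong,final] D:[done]

Answer: hello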